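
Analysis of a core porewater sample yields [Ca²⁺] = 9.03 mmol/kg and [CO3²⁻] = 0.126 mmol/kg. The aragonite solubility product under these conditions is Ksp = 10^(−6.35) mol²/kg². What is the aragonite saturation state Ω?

Ω = 2.55

Ksp = 10^(−6.35) = 4.467×10^-7
Ω = [Ca²⁺][CO3²⁻]/Ksp = (9.03×10^-3)(0.126×10^-3) / 4.467×10^-7 = 2.55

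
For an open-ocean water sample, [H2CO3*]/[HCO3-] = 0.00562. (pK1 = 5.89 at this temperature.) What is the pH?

From K1 = [H⁺][HCO3-]/[H2CO3*]:  pH = pK1 − log₁₀([H2CO3*]/[HCO3-])
log₁₀(0.00562) = -2.250
pH = 5.89 − (-2.250) = 8.14

pH = 8.14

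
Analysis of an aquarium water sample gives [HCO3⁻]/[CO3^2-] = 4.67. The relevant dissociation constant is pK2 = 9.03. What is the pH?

From K2 = [H⁺][CO3^2-]/[HCO3⁻]:  pH = pK2 − log₁₀([HCO3⁻]/[CO3^2-])
log₁₀(4.67) = +0.669
pH = 9.03 − (+0.669) = 8.36

pH = 8.36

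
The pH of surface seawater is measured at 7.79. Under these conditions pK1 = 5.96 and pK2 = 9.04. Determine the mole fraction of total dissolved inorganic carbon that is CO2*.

α₀ = 0.0138

α₀ = 1 / (1 + K1/[H⁺] + K1K2/[H⁺]²) = 1 / (1 + 10^+1.83 + 10^+0.58)
   = 1 / (1 + 67.608 + 3.8019) = 1/72.410 = 0.01381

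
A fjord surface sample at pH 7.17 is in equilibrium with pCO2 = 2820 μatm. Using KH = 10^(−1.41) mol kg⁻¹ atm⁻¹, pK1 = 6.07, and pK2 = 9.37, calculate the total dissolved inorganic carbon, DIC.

[CO2*] = KH · pCO2 = 10^(−1.41) × 2820×10^-6 = 1.097×10^-4 mol/kg
α₀ = 1/(1 + K1/[H⁺] + K1K2/[H⁺]²) = 1/(1 + 10^+1.10 + 10^-1.10) = 0.07316
DIC = [CO2*]/α₀ = 1.097×10^-4 / 0.07316 = 1.50 mmol/kg

DIC = 1.50 mmol/kg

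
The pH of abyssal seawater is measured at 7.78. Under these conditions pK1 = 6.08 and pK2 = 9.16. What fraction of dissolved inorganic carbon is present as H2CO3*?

α₀ = 1 / (1 + K1/[H⁺] + K1K2/[H⁺]²) = 1 / (1 + 10^+1.70 + 10^+0.32)
   = 1 / (1 + 50.119 + 2.0893) = 1/53.208 = 0.01879

α₀ = 0.0188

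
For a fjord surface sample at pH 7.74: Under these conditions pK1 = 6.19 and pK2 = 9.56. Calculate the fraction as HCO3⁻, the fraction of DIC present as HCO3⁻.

α₁ = 1 / (1 + [H⁺]/K1 + K2/[H⁺]) = 1 / (1 + 10^-1.55 + 10^-1.82)
   = 1 / (1 + 0.028184 + 0.015136) = 1/1.0433 = 0.9585

α₁ = 0.958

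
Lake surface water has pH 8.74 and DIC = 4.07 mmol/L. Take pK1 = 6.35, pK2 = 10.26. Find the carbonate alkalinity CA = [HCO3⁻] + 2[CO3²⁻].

CA = [HCO3⁻] + 2[CO3²⁻] = (α₁ + 2α₂)·DIC
At pH 8.74: [H⁺]/K1 = 10^-2.39 = 0.0040738, K2/[H⁺] = 10^-1.52 = 0.030200
α₁ = 1/(1 + 0.0040738 + 0.030200) = 1/1.0343 = 0.9669; α₂ = α₁·K2/[H⁺] = 0.02920
α₁ + 2α₂ = 1.0253
CA = 1.0253 × 4.07 = 4.17 mmol/L

CA = 4.17 mmol/L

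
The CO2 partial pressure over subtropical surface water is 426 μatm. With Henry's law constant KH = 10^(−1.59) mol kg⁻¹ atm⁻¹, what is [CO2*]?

KH = 10^(−1.59) = 2.570×10^-2 mol kg⁻¹ atm⁻¹
[CO2*] = KH · pCO2 = 2.570×10^-2 × 426×10^-6 atm = 1.09×10^-5 mol/kg

[CO2*] = 10.9 μmol/kg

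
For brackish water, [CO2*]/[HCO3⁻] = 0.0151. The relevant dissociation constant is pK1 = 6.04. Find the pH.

From K1 = [H⁺][HCO3⁻]/[CO2*]:  pH = pK1 − log₁₀([CO2*]/[HCO3⁻])
log₁₀(0.0151) = -1.821
pH = 6.04 − (-1.821) = 7.86

pH = 7.86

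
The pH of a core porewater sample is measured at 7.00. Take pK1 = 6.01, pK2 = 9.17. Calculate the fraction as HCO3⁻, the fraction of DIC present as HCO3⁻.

α₁ = 1 / (1 + [H⁺]/K1 + K2/[H⁺]) = 1 / (1 + 10^-0.99 + 10^-2.17)
   = 1 / (1 + 0.10233 + 0.0067608) = 1/1.1091 = 0.9016

α₁ = 0.902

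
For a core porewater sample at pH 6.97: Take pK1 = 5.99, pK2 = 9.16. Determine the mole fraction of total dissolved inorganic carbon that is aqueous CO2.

α₀ = 1 / (1 + K1/[H⁺] + K1K2/[H⁺]²) = 1 / (1 + 10^+0.98 + 10^-1.21)
   = 1 / (1 + 9.5499 + 0.061660) = 1/10.612 = 0.09424

α₀ = 0.0942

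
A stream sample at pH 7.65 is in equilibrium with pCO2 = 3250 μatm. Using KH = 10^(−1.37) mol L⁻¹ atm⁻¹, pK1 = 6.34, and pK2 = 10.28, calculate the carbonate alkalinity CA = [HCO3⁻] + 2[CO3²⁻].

CA = 2.84 mmol/L

[CO2*] = KH · pCO2 = 10^(−1.37) × 3250×10^-6 = 1.386×10^-4 mol/L
α₀ = 1/(1 + K1/[H⁺] + K1K2/[H⁺]²) = 1/(1 + 10^+1.31 + 10^-1.32) = 0.04659
DIC = [CO2*]/α₀ = 1.386×10^-4 / 0.04659 = 2.976 mmol/L
CA = (α₁ + 2α₂)·DIC = (0.9512 + 2×0.002230) × 2.976 = 2.84 mmol/L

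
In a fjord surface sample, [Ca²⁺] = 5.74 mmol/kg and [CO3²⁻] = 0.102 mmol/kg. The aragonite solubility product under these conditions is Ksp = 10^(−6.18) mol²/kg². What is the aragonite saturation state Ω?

Ω = 0.886

Ksp = 10^(−6.18) = 6.607×10^-7
Ω = [Ca²⁺][CO3²⁻]/Ksp = (5.74×10^-3)(0.102×10^-3) / 6.607×10^-7 = 0.886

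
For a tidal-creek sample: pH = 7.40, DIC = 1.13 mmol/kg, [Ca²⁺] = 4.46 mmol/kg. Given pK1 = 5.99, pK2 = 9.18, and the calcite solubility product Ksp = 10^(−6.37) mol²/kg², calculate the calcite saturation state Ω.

α₂ = 1 / (1 + [H⁺]/K2 + [H⁺]²/(K1K2)) = 1 / (1 + 10^+1.78 + 10^+0.37)
   = 1 / (1 + 60.256 + 2.3442) = 1/63.600 = 0.01572
[CO3²⁻] = α₂ × DIC = 0.01572 × 1.13 = 0.01777 mmol/kg = 17.77 μmol/kg
Ksp = 10^(−6.37) = 4.266×10^-7
Ω = [Ca²⁺][CO3²⁻]/Ksp = (4.46×10^-3)(1.777×10^-5) / 4.266×10^-7 = 0.186

Ω = 0.186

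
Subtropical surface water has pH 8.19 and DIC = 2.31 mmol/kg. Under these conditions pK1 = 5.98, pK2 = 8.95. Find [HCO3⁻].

α₁ = 1 / (1 + [H⁺]/K1 + K2/[H⁺]) = 1 / (1 + 10^-2.21 + 10^-0.76)
   = 1 / (1 + 0.0061660 + 0.17378) = 1/1.1799 = 0.8475
[HCO3⁻] = α₁ × DIC = 0.8475 × 2.31 = 1.96 mmol/kg

[HCO3⁻] = 1.96 mmol/kg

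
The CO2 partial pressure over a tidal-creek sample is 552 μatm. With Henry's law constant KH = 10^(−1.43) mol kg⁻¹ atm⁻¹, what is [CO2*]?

[CO2*] = 20.5 μmol/kg

KH = 10^(−1.43) = 3.715×10^-2 mol kg⁻¹ atm⁻¹
[CO2*] = KH · pCO2 = 3.715×10^-2 × 552×10^-6 atm = 2.05×10^-5 mol/kg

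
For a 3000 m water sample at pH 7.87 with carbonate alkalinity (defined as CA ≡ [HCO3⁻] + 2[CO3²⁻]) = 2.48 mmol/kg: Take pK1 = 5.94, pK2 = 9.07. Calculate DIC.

DIC = 2.37 mmol/kg

CA = [HCO3⁻] + 2[CO3²⁻] = (α₁ + 2α₂)·DIC
At pH 7.87: [H⁺]/K1 = 10^-1.93 = 0.011749, K2/[H⁺] = 10^-1.20 = 0.063096
α₁ = 1/(1 + 0.011749 + 0.063096) = 1/1.0748 = 0.9304; α₂ = α₁·K2/[H⁺] = 0.05870
α₁ + 2α₂ = 1.0478
DIC = CA / (α₁ + 2α₂) = 2.48 / 1.0478 = 2.37 mmol/kg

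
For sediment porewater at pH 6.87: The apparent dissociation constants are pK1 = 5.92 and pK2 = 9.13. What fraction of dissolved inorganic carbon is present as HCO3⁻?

α₁ = 1 / (1 + [H⁺]/K1 + K2/[H⁺]) = 1 / (1 + 10^-0.95 + 10^-2.26)
   = 1 / (1 + 0.11220 + 0.0054954) = 1/1.1177 = 0.8947

α₁ = 0.895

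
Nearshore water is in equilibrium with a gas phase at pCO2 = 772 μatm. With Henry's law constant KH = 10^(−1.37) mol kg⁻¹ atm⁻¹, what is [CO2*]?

[CO2*] = 32.9 μmol/kg

KH = 10^(−1.37) = 4.266×10^-2 mol kg⁻¹ atm⁻¹
[CO2*] = KH · pCO2 = 4.266×10^-2 × 772×10^-6 atm = 3.29×10^-5 mol/kg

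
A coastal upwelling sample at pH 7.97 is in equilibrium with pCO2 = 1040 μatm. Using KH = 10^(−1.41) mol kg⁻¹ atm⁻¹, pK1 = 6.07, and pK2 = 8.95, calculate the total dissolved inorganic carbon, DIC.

DIC = 3.59 mmol/kg

[CO2*] = KH · pCO2 = 10^(−1.41) × 1040×10^-6 = 4.046×10^-5 mol/kg
α₀ = 1/(1 + K1/[H⁺] + K1K2/[H⁺]²) = 1/(1 + 10^+1.90 + 10^+0.92) = 0.01127
DIC = [CO2*]/α₀ = 4.046×10^-5 / 0.01127 = 3.59 mmol/kg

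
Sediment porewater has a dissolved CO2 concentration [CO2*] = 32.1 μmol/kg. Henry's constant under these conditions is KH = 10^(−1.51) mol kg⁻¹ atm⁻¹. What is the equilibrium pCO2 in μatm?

pCO2 = 1040 μatm

KH = 10^(−1.51) = 3.090×10^-2 mol kg⁻¹ atm⁻¹
pCO2 = [CO2*]/KH = 32.1×10^-6 / 3.090×10^-2 = 1.04×10^-3 atm = 1040 μatm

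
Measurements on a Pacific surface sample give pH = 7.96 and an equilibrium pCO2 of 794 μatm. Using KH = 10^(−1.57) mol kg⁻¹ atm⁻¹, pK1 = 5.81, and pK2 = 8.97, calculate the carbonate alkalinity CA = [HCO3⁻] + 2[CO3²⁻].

CA = 3.61 mmol/kg

[CO2*] = KH · pCO2 = 10^(−1.57) × 794×10^-6 = 2.137×10^-5 mol/kg
α₀ = 1/(1 + K1/[H⁺] + K1K2/[H⁺]²) = 1/(1 + 10^+2.15 + 10^+1.14) = 0.006408
DIC = [CO2*]/α₀ = 2.137×10^-5 / 0.006408 = 3.335 mmol/kg
CA = (α₁ + 2α₂)·DIC = (0.9051 + 2×0.08845) × 3.335 = 3.61 mmol/kg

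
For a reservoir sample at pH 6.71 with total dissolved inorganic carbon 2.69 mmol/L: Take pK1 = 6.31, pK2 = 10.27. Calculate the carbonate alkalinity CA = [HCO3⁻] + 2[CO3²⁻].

CA = [HCO3⁻] + 2[CO3²⁻] = (α₁ + 2α₂)·DIC
At pH 6.71: [H⁺]/K1 = 10^-0.40 = 0.39811, K2/[H⁺] = 10^-3.56 = 0.00027542
α₁ = 1/(1 + 0.39811 + 0.00027542) = 1/1.3984 = 0.7151; α₂ = α₁·K2/[H⁺] = 0.0001970
α₁ + 2α₂ = 0.7155
CA = 0.7155 × 2.69 = 1.92 mmol/L

CA = 1.92 mmol/L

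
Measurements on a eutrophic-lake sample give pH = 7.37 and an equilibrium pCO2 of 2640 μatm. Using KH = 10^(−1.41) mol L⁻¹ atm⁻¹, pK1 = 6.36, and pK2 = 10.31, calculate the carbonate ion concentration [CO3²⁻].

[CO3²⁻] = 1.21 μmol/L

[CO2*] = KH · pCO2 = 10^(−1.41) × 2640×10^-6 = 1.027×10^-4 mol/L
α₀ = 1/(1 + K1/[H⁺] + K1K2/[H⁺]²) = 1/(1 + 10^+1.01 + 10^-1.93) = 0.08893
DIC = [CO2*]/α₀ = 1.027×10^-4 / 0.08893 = 1.155 mmol/L
[CO3²⁻] = α₂·DIC; α₂ = 0.001045, so [CO3²⁻] = 0.001045 × 1.155 = 0.00121 mmol/L = 1.21 μmol/L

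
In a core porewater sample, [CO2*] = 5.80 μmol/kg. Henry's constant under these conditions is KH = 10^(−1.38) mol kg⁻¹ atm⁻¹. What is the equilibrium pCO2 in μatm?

pCO2 = 139 μatm

KH = 10^(−1.38) = 4.169×10^-2 mol kg⁻¹ atm⁻¹
pCO2 = [CO2*]/KH = 5.80×10^-6 / 4.169×10^-2 = 1.39×10^-4 atm = 139 μatm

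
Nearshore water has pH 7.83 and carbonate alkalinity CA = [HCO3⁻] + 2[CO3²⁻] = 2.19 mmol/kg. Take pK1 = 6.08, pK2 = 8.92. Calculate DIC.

DIC = 2.07 mmol/kg

CA = [HCO3⁻] + 2[CO3²⁻] = (α₁ + 2α₂)·DIC
At pH 7.83: [H⁺]/K1 = 10^-1.75 = 0.017783, K2/[H⁺] = 10^-1.09 = 0.081283
α₁ = 1/(1 + 0.017783 + 0.081283) = 1/1.0991 = 0.9099; α₂ = α₁·K2/[H⁺] = 0.07396
α₁ + 2α₂ = 1.0578
DIC = CA / (α₁ + 2α₂) = 2.19 / 1.0578 = 2.07 mmol/kg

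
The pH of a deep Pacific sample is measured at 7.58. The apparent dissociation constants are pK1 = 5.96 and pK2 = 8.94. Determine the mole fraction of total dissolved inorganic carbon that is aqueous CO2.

α₀ = 0.0225

α₀ = 1 / (1 + K1/[H⁺] + K1K2/[H⁺]²) = 1 / (1 + 10^+1.62 + 10^+0.26)
   = 1 / (1 + 41.687 + 1.8197) = 1/44.507 = 0.02247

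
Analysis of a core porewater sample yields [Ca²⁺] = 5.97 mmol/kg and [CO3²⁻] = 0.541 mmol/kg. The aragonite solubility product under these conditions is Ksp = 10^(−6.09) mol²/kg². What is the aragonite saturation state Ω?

Ω = 3.97

Ksp = 10^(−6.09) = 8.128×10^-7
Ω = [Ca²⁺][CO3²⁻]/Ksp = (5.97×10^-3)(0.541×10^-3) / 8.128×10^-7 = 3.97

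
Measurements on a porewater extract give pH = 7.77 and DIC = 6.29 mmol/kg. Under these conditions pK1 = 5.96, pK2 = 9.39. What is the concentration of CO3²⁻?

[CO3²⁻] = 0.145 mmol/kg

α₂ = 1 / (1 + [H⁺]/K2 + [H⁺]²/(K1K2)) = 1 / (1 + 10^+1.62 + 10^-0.19)
   = 1 / (1 + 41.687 + 0.64565) = 1/43.333 = 0.02308
[CO3²⁻] = α₂ × DIC = 0.02308 × 6.29 = 0.145 mmol/kg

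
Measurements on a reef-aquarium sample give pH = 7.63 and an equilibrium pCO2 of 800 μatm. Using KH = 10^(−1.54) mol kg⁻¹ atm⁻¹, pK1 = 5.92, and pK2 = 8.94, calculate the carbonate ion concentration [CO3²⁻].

[CO3²⁻] = 0.0580 mmol/kg

[CO2*] = KH · pCO2 = 10^(−1.54) × 800×10^-6 = 2.307×10^-5 mol/kg
α₀ = 1/(1 + K1/[H⁺] + K1K2/[H⁺]²) = 1/(1 + 10^+1.71 + 10^+0.40) = 0.01825
DIC = [CO2*]/α₀ = 2.307×10^-5 / 0.01825 = 1.264 mmol/kg
[CO3²⁻] = α₂·DIC; α₂ = 0.04584, so [CO3²⁻] = 0.04584 × 1.264 = 0.0580 mmol/kg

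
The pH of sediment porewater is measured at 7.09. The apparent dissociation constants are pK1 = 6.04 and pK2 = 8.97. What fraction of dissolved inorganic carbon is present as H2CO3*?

α₀ = 0.0809

α₀ = 1 / (1 + K1/[H⁺] + K1K2/[H⁺]²) = 1 / (1 + 10^+1.05 + 10^-0.83)
   = 1 / (1 + 11.220 + 0.14791) = 1/12.368 = 0.08085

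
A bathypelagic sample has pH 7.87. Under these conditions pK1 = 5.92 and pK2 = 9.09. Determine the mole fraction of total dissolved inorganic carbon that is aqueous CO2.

α₀ = 1 / (1 + K1/[H⁺] + K1K2/[H⁺]²) = 1 / (1 + 10^+1.95 + 10^+0.73)
   = 1 / (1 + 89.125 + 5.3703) = 1/95.495 = 0.01047

α₀ = 0.0105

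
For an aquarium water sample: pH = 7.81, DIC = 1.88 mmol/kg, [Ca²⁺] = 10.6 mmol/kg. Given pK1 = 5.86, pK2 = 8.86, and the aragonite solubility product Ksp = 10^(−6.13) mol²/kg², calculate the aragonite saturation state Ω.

Ω = 2.18

α₂ = 1 / (1 + [H⁺]/K2 + [H⁺]²/(K1K2)) = 1 / (1 + 10^+1.05 + 10^-0.90)
   = 1 / (1 + 11.220 + 0.12589) = 1/12.346 = 0.08100
[CO3²⁻] = α₂ × DIC = 0.08100 × 1.88 = 0.1523 mmol/kg
Ksp = 10^(−6.13) = 7.413×10^-7
Ω = [Ca²⁺][CO3²⁻]/Ksp = (10.6×10^-3)(1.523×10^-4) / 7.413×10^-7 = 2.18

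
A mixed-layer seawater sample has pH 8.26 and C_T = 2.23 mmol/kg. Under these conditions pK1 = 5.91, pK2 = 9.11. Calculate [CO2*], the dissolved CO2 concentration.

[CO2*] = 8.69 μmol/kg

α₀ = 1 / (1 + K1/[H⁺] + K1K2/[H⁺]²) = 1 / (1 + 10^+2.35 + 10^+1.50)
   = 1 / (1 + 223.87 + 31.623) = 1/256.49 = 0.003899
[CO2*] = α₀ × DIC = 0.003899 × 2.23 = 0.00869 mmol/kg = 8.69 μmol/kg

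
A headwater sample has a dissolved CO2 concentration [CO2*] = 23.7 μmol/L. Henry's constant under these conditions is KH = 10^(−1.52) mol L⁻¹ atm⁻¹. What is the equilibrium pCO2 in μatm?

pCO2 = 785 μatm

KH = 10^(−1.52) = 3.020×10^-2 mol L⁻¹ atm⁻¹
pCO2 = [CO2*]/KH = 23.7×10^-6 / 3.020×10^-2 = 7.85×10^-4 atm = 785 μatm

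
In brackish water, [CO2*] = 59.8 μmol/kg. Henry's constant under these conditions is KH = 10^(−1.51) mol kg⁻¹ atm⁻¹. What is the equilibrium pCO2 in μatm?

pCO2 = 1940 μatm

KH = 10^(−1.51) = 3.090×10^-2 mol kg⁻¹ atm⁻¹
pCO2 = [CO2*]/KH = 59.8×10^-6 / 3.090×10^-2 = 1.94×10^-3 atm = 1940 μatm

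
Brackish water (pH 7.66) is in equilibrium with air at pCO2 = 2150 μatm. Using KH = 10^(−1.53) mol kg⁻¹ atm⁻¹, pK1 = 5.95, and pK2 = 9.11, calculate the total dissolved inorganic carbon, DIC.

DIC = 3.43 mmol/kg

[CO2*] = KH · pCO2 = 10^(−1.53) × 2150×10^-6 = 6.345×10^-5 mol/kg
α₀ = 1/(1 + K1/[H⁺] + K1K2/[H⁺]²) = 1/(1 + 10^+1.71 + 10^+0.26) = 0.01848
DIC = [CO2*]/α₀ = 6.345×10^-5 / 0.01848 = 3.43 mmol/kg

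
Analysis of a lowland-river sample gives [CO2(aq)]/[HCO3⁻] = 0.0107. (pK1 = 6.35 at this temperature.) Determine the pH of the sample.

From K1 = [H⁺][HCO3⁻]/[CO2(aq)]:  pH = pK1 − log₁₀([CO2(aq)]/[HCO3⁻])
log₁₀(0.0107) = -1.971
pH = 6.35 − (-1.971) = 8.32

pH = 8.32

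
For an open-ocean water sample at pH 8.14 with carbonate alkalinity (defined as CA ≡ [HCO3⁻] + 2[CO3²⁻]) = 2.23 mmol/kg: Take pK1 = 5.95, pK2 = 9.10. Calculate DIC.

DIC = 2.04 mmol/kg

CA = [HCO3⁻] + 2[CO3²⁻] = (α₁ + 2α₂)·DIC
At pH 8.14: [H⁺]/K1 = 10^-2.19 = 0.0064565, K2/[H⁺] = 10^-0.96 = 0.10965
α₁ = 1/(1 + 0.0064565 + 0.10965) = 1/1.1161 = 0.8960; α₂ = α₁·K2/[H⁺] = 0.09824
α₁ + 2α₂ = 1.0925
DIC = CA / (α₁ + 2α₂) = 2.23 / 1.0925 = 2.04 mmol/kg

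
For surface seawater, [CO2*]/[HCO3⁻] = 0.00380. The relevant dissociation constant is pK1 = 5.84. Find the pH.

From K1 = [H⁺][HCO3⁻]/[CO2*]:  pH = pK1 − log₁₀([CO2*]/[HCO3⁻])
log₁₀(0.00380) = -2.420
pH = 5.84 − (-2.420) = 8.26

pH = 8.26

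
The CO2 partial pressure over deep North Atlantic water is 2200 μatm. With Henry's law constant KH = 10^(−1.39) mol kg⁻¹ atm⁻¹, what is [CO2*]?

[CO2*] = 89.6 μmol/kg

KH = 10^(−1.39) = 4.074×10^-2 mol kg⁻¹ atm⁻¹
[CO2*] = KH · pCO2 = 4.074×10^-2 × 2200×10^-6 atm = 8.96×10^-5 mol/kg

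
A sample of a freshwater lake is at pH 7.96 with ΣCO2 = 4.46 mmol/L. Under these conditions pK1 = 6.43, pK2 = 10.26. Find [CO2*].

[CO2*] = 0.127 mmol/L

α₀ = 1 / (1 + K1/[H⁺] + K1K2/[H⁺]²) = 1 / (1 + 10^+1.53 + 10^-0.77)
   = 1 / (1 + 33.884 + 0.16982) = 1/35.054 = 0.02853
[CO2*] = α₀ × DIC = 0.02853 × 4.46 = 0.127 mmol/L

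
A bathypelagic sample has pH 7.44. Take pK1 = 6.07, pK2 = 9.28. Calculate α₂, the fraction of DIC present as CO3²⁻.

α₂ = 0.0137

α₂ = 1 / (1 + [H⁺]/K2 + [H⁺]²/(K1K2)) = 1 / (1 + 10^+1.84 + 10^+0.47)
   = 1 / (1 + 69.183 + 2.9512) = 1/73.134 = 0.01367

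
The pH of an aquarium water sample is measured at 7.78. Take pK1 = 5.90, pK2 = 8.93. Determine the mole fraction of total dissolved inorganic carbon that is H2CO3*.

α₀ = 1 / (1 + K1/[H⁺] + K1K2/[H⁺]²) = 1 / (1 + 10^+1.88 + 10^+0.73)
   = 1 / (1 + 75.858 + 5.3703) = 1/82.228 = 0.01216

α₀ = 0.0122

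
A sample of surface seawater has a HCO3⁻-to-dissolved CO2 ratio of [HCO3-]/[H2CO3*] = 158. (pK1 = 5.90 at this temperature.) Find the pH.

pH = 8.10

From K1 = [H⁺][HCO3-]/[H2CO3*]:  pH = pK1 + log₁₀([HCO3-]/[H2CO3*])
log₁₀(158) = +2.199
pH = 5.90 + (+2.199) = 8.10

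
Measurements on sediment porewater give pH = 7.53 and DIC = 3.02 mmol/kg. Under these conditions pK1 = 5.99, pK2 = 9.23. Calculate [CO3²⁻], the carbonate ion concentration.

α₂ = 1 / (1 + [H⁺]/K2 + [H⁺]²/(K1K2)) = 1 / (1 + 10^+1.70 + 10^+0.16)
   = 1 / (1 + 50.119 + 1.4454) = 1/52.564 = 0.01902
[CO3²⁻] = α₂ × DIC = 0.01902 × 3.02 = 0.0575 mmol/kg

[CO3²⁻] = 0.0575 mmol/kg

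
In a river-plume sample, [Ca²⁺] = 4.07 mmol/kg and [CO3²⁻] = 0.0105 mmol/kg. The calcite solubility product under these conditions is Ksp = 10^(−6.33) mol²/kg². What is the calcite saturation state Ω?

Ksp = 10^(−6.33) = 4.677×10^-7
Ω = [Ca²⁺][CO3²⁻]/Ksp = (4.07×10^-3)(0.0105×10^-3) / 4.677×10^-7 = 0.0914

Ω = 0.0914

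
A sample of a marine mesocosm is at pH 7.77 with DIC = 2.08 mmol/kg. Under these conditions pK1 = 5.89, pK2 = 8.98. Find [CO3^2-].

α₂ = 1 / (1 + [H⁺]/K2 + [H⁺]²/(K1K2)) = 1 / (1 + 10^+1.21 + 10^-0.67)
   = 1 / (1 + 16.218 + 0.21380) = 1/17.432 = 0.05737
[CO3²⁻] = α₂ × DIC = 0.05737 × 2.08 = 0.119 mmol/kg

[CO3²⁻] = 0.119 mmol/kg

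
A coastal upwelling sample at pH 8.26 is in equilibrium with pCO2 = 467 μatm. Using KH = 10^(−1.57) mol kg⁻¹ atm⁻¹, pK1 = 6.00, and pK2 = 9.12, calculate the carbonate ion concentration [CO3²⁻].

[CO3²⁻] = 0.316 mmol/kg

[CO2*] = KH · pCO2 = 10^(−1.57) × 467×10^-6 = 1.257×10^-5 mol/kg
α₀ = 1/(1 + K1/[H⁺] + K1K2/[H⁺]²) = 1/(1 + 10^+2.26 + 10^+1.40) = 0.004806
DIC = [CO2*]/α₀ = 1.257×10^-5 / 0.004806 = 2.616 mmol/kg
[CO3²⁻] = α₂·DIC; α₂ = 0.1207, so [CO3²⁻] = 0.1207 × 2.616 = 0.316 mmol/kg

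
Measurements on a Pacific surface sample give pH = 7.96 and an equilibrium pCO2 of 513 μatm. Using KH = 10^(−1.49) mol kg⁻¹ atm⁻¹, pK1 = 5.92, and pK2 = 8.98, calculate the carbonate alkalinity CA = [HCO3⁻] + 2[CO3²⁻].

CA = 2.17 mmol/kg

[CO2*] = KH · pCO2 = 10^(−1.49) × 513×10^-6 = 1.660×10^-5 mol/kg
α₀ = 1/(1 + K1/[H⁺] + K1K2/[H⁺]²) = 1/(1 + 10^+2.04 + 10^+1.02) = 0.008256
DIC = [CO2*]/α₀ = 1.660×10^-5 / 0.008256 = 2.011 mmol/kg
CA = (α₁ + 2α₂)·DIC = (0.9053 + 2×0.08645) × 2.011 = 2.17 mmol/kg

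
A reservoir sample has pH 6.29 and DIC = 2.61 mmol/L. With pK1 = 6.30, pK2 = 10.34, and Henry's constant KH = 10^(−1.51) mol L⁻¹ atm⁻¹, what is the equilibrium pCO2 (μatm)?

pCO2 = 4.27×10^4 μatm

α₀ = 1 / (1 + K1/[H⁺] + K1K2/[H⁺]²) = 1 / (1 + 10^-0.01 + 10^-4.06)
   = 1 / (1 + 0.97724 + 8.7096×10^-5) = 1/1.9773 = 0.5057
[CO2*] = α₀ × DIC = 0.5057 × 2.61 = 1.320 mmol/L
pCO2 = [CO2*]/KH = 1.320×10^-3 / 3.090×10^-2 = 4.27×10^4 μatm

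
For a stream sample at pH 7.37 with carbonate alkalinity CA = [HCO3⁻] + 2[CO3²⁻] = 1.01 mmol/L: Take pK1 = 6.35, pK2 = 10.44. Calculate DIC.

CA = [HCO3⁻] + 2[CO3²⁻] = (α₁ + 2α₂)·DIC
At pH 7.37: [H⁺]/K1 = 10^-1.02 = 0.095499, K2/[H⁺] = 10^-3.07 = 0.00085114
α₁ = 1/(1 + 0.095499 + 0.00085114) = 1/1.0964 = 0.9121; α₂ = α₁·K2/[H⁺] = 0.0007763
α₁ + 2α₂ = 0.9137
DIC = CA / (α₁ + 2α₂) = 1.01 / 0.9137 = 1.11 mmol/L

DIC = 1.11 mmol/L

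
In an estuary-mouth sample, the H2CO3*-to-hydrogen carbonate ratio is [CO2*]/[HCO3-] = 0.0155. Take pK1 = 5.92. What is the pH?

pH = 7.73

From K1 = [H⁺][HCO3-]/[CO2*]:  pH = pK1 − log₁₀([CO2*]/[HCO3-])
log₁₀(0.0155) = -1.810
pH = 5.92 − (-1.810) = 7.73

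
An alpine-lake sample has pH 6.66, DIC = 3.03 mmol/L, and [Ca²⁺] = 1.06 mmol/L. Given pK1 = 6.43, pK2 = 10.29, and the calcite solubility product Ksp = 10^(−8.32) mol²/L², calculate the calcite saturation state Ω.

α₂ = 1 / (1 + [H⁺]/K2 + [H⁺]²/(K1K2)) = 1 / (1 + 10^+3.63 + 10^+3.40)
   = 1 / (1 + 4265.8 + 2511.9) = 1/6778.7 = 0.0001475
[CO3²⁻] = α₂ × DIC = 0.0001475 × 3.03 = 0.0004470 mmol/L = 0.4470 μmol/L
Ksp = 10^(−8.32) = 4.786×10^-9
Ω = [Ca²⁺][CO3²⁻]/Ksp = (1.06×10^-3)(4.470×10^-7) / 4.786×10^-9 = 0.0990

Ω = 0.0990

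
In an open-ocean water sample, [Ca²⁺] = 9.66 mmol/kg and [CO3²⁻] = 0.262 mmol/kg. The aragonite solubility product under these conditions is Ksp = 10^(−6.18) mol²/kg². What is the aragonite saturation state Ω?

Ω = 3.83

Ksp = 10^(−6.18) = 6.607×10^-7
Ω = [Ca²⁺][CO3²⁻]/Ksp = (9.66×10^-3)(0.262×10^-3) / 6.607×10^-7 = 3.83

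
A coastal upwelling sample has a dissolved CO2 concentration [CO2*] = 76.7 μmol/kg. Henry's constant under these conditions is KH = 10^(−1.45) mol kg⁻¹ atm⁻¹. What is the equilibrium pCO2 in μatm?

KH = 10^(−1.45) = 3.548×10^-2 mol kg⁻¹ atm⁻¹
pCO2 = [CO2*]/KH = 76.7×10^-6 / 3.548×10^-2 = 2.16×10^-3 atm = 2160 μatm

pCO2 = 2160 μatm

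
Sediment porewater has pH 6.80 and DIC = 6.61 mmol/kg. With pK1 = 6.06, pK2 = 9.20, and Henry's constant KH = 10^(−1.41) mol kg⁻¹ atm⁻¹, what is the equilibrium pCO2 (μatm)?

α₀ = 1 / (1 + K1/[H⁺] + K1K2/[H⁺]²) = 1 / (1 + 10^+0.74 + 10^-1.66)
   = 1 / (1 + 5.4954 + 0.021878) = 1/6.5173 = 0.1534
[CO2*] = α₀ × DIC = 0.1534 × 6.61 = 1.014 mmol/kg
pCO2 = [CO2*]/KH = 1.014×10^-3 / 3.890×10^-2 = 2.61×10^4 μatm

pCO2 = 2.61×10^4 μatm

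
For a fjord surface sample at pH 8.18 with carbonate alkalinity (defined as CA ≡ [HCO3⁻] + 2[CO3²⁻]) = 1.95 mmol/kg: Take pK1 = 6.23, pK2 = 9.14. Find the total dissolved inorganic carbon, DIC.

DIC = 1.79 mmol/kg

CA = [HCO3⁻] + 2[CO3²⁻] = (α₁ + 2α₂)·DIC
At pH 8.18: [H⁺]/K1 = 10^-1.95 = 0.011220, K2/[H⁺] = 10^-0.96 = 0.10965
α₁ = 1/(1 + 0.011220 + 0.10965) = 1/1.1209 = 0.8922; α₂ = α₁·K2/[H⁺] = 0.09782
α₁ + 2α₂ = 1.0878
DIC = CA / (α₁ + 2α₂) = 1.95 / 1.0878 = 1.79 mmol/kg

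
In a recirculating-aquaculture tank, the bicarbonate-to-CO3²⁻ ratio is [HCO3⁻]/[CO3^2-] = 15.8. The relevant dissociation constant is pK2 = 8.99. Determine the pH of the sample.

pH = 7.79

From K2 = [H⁺][CO3^2-]/[HCO3⁻]:  pH = pK2 − log₁₀([HCO3⁻]/[CO3^2-])
log₁₀(15.8) = +1.199
pH = 8.99 − (+1.199) = 7.79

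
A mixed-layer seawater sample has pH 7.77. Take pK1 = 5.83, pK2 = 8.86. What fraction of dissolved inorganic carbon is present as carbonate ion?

α₂ = 0.0744

α₂ = 1 / (1 + [H⁺]/K2 + [H⁺]²/(K1K2)) = 1 / (1 + 10^+1.09 + 10^-0.85)
   = 1 / (1 + 12.303 + 0.14125) = 1/13.444 = 0.07438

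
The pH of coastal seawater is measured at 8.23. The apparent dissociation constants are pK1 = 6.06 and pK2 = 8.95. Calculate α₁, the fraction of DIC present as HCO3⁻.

α₁ = 0.835

α₁ = 1 / (1 + [H⁺]/K1 + K2/[H⁺]) = 1 / (1 + 10^-2.17 + 10^-0.72)
   = 1 / (1 + 0.0067608 + 0.19055) = 1/1.1973 = 0.8352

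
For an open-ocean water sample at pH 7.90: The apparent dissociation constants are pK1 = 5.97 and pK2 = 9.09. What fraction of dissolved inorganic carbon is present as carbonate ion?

α₂ = 0.0600

α₂ = 1 / (1 + [H⁺]/K2 + [H⁺]²/(K1K2)) = 1 / (1 + 10^+1.19 + 10^-0.74)
   = 1 / (1 + 15.488 + 0.18197) = 1/16.670 = 0.05999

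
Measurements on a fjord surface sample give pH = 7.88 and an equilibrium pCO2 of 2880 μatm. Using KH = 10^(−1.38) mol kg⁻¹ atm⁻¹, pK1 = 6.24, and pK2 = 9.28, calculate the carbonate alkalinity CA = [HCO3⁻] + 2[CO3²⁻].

[CO2*] = KH · pCO2 = 10^(−1.38) × 2880×10^-6 = 1.201×10^-4 mol/kg
α₀ = 1/(1 + K1/[H⁺] + K1K2/[H⁺]²) = 1/(1 + 10^+1.64 + 10^+0.24) = 0.02156
DIC = [CO2*]/α₀ = 1.201×10^-4 / 0.02156 = 5.569 mmol/kg
CA = (α₁ + 2α₂)·DIC = (0.9410 + 2×0.03746) × 5.569 = 5.66 mmol/kg

CA = 5.66 mmol/kg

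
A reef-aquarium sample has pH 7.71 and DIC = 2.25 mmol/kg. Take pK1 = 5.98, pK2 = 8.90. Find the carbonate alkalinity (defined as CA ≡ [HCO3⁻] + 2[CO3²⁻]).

CA = [HCO3⁻] + 2[CO3²⁻] = (α₁ + 2α₂)·DIC
At pH 7.71: [H⁺]/K1 = 10^-1.73 = 0.018621, K2/[H⁺] = 10^-1.19 = 0.064565
α₁ = 1/(1 + 0.018621 + 0.064565) = 1/1.0832 = 0.9232; α₂ = α₁·K2/[H⁺] = 0.05961
α₁ + 2α₂ = 1.0424
CA = 1.0424 × 2.25 = 2.35 mmol/kg

CA = 2.35 mmol/kg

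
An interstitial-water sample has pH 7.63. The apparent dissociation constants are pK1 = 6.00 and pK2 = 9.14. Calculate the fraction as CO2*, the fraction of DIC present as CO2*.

α₀ = 0.0222

α₀ = 1 / (1 + K1/[H⁺] + K1K2/[H⁺]²) = 1 / (1 + 10^+1.63 + 10^+0.12)
   = 1 / (1 + 42.658 + 1.3183) = 1/44.976 = 0.02223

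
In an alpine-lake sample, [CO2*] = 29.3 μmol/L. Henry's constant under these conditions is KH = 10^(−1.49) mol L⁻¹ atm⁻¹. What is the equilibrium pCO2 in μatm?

KH = 10^(−1.49) = 3.236×10^-2 mol L⁻¹ atm⁻¹
pCO2 = [CO2*]/KH = 29.3×10^-6 / 3.236×10^-2 = 9.05×10^-4 atm = 905 μatm

pCO2 = 905 μatm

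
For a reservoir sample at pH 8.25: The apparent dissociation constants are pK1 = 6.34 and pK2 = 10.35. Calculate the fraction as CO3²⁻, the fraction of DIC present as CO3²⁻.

α₂ = 0.00779

α₂ = 1 / (1 + [H⁺]/K2 + [H⁺]²/(K1K2)) = 1 / (1 + 10^+2.10 + 10^+0.19)
   = 1 / (1 + 125.89 + 1.5488) = 1/128.44 = 0.007786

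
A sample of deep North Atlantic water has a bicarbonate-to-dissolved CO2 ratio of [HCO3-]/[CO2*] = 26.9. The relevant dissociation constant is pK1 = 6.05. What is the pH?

From K1 = [H⁺][HCO3-]/[CO2*]:  pH = pK1 + log₁₀([HCO3-]/[CO2*])
log₁₀(26.9) = +1.430
pH = 6.05 + (+1.430) = 7.48

pH = 7.48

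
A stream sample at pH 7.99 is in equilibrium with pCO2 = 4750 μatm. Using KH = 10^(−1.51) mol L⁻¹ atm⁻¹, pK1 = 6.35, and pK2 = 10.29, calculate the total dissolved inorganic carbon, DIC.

[CO2*] = KH · pCO2 = 10^(−1.51) × 4750×10^-6 = 1.468×10^-4 mol/L
α₀ = 1/(1 + K1/[H⁺] + K1K2/[H⁺]²) = 1/(1 + 10^+1.64 + 10^-0.66) = 0.02229
DIC = [CO2*]/α₀ = 1.468×10^-4 / 0.02229 = 6.59 mmol/L

DIC = 6.59 mmol/L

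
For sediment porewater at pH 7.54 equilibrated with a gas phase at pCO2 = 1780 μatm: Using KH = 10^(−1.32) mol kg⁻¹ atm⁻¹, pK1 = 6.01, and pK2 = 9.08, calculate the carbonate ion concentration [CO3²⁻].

[CO3²⁻] = 0.0833 mmol/kg

[CO2*] = KH · pCO2 = 10^(−1.32) × 1780×10^-6 = 8.520×10^-5 mol/kg
α₀ = 1/(1 + K1/[H⁺] + K1K2/[H⁺]²) = 1/(1 + 10^+1.53 + 10^-0.01) = 0.02788
DIC = [CO2*]/α₀ = 8.520×10^-5 / 0.02788 = 3.055 mmol/kg
[CO3²⁻] = α₂·DIC; α₂ = 0.02725, so [CO3²⁻] = 0.02725 × 3.055 = 0.0833 mmol/kg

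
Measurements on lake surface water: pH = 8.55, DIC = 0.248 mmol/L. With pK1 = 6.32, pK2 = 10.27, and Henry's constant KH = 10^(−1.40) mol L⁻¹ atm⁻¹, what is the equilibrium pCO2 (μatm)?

α₀ = 1 / (1 + K1/[H⁺] + K1K2/[H⁺]²) = 1 / (1 + 10^+2.23 + 10^+0.51)
   = 1 / (1 + 169.82 + 3.2359) = 1/174.06 = 0.005745
[CO2*] = α₀ × DIC = 0.005745 × 0.248 = 0.001425 mmol/L = 1.425 μmol/L
pCO2 = [CO2*]/KH = 1.425×10^-6 / 3.981×10^-2 = 35.8 μatm

pCO2 = 35.8 μatm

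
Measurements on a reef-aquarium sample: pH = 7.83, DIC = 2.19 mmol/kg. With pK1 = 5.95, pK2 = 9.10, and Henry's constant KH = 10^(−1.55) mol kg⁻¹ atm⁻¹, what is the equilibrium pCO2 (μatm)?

pCO2 = 960 μatm

α₀ = 1 / (1 + K1/[H⁺] + K1K2/[H⁺]²) = 1 / (1 + 10^+1.88 + 10^+0.61)
   = 1 / (1 + 75.858 + 4.0738) = 1/80.932 = 0.01236
[CO2*] = α₀ × DIC = 0.01236 × 2.19 = 0.02706 mmol/kg
pCO2 = [CO2*]/KH = 2.706×10^-5 / 2.818×10^-2 = 960 μatm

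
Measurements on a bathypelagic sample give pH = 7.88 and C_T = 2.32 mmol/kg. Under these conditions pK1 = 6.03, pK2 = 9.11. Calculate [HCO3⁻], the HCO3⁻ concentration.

α₁ = 1 / (1 + [H⁺]/K1 + K2/[H⁺]) = 1 / (1 + 10^-1.85 + 10^-1.23)
   = 1 / (1 + 0.014125 + 0.058884) = 1/1.0730 = 0.9320
[HCO3⁻] = α₁ × DIC = 0.9320 × 2.32 = 2.16 mmol/kg

[HCO3⁻] = 2.16 mmol/kg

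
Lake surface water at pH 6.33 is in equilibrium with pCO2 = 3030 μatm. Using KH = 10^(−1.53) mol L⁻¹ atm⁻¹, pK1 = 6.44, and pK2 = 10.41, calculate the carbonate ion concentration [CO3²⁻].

[CO3²⁻] = 0.00577 μmol/L

[CO2*] = KH · pCO2 = 10^(−1.53) × 3030×10^-6 = 8.942×10^-5 mol/L
α₀ = 1/(1 + K1/[H⁺] + K1K2/[H⁺]²) = 1/(1 + 10^-0.11 + 10^-4.19) = 0.5630
DIC = [CO2*]/α₀ = 8.942×10^-5 / 0.5630 = 0.1588 mmol/L
[CO3²⁻] = α₂·DIC; α₂ = 3.635×10^-5, so [CO3²⁻] = 3.635×10^-5 × 0.1588 = 5.77×10^-6 mmol/L = 0.00577 μmol/L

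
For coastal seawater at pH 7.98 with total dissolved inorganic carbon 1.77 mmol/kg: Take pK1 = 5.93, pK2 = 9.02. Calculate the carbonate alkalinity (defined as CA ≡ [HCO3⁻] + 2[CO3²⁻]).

CA = [HCO3⁻] + 2[CO3²⁻] = (α₁ + 2α₂)·DIC
At pH 7.98: [H⁺]/K1 = 10^-2.05 = 0.0089125, K2/[H⁺] = 10^-1.04 = 0.091201
α₁ = 1/(1 + 0.0089125 + 0.091201) = 1/1.1001 = 0.9090; α₂ = α₁·K2/[H⁺] = 0.08290
α₁ + 2α₂ = 1.0748
CA = 1.0748 × 1.77 = 1.90 mmol/kg

CA = 1.90 mmol/kg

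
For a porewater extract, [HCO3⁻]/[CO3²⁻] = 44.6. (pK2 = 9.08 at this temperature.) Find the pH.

From K2 = [H⁺][CO3²⁻]/[HCO3⁻]:  pH = pK2 − log₁₀([HCO3⁻]/[CO3²⁻])
log₁₀(44.6) = +1.649
pH = 9.08 − (+1.649) = 7.43

pH = 7.43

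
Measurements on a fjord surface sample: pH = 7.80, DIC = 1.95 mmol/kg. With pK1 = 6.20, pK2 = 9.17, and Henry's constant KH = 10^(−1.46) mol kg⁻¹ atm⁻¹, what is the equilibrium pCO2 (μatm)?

α₀ = 1 / (1 + K1/[H⁺] + K1K2/[H⁺]²) = 1 / (1 + 10^+1.60 + 10^+0.23)
   = 1 / (1 + 39.811 + 1.6982) = 1/42.509 = 0.02352
[CO2*] = α₀ × DIC = 0.02352 × 1.95 = 0.04587 mmol/kg
pCO2 = [CO2*]/KH = 4.587×10^-5 / 3.467×10^-2 = 1320 μatm

pCO2 = 1320 μatm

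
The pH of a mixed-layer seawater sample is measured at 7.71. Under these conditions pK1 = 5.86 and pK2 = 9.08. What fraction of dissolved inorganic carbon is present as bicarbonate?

α₁ = 1 / (1 + [H⁺]/K1 + K2/[H⁺]) = 1 / (1 + 10^-1.85 + 10^-1.37)
   = 1 / (1 + 0.014125 + 0.042658) = 1/1.0568 = 0.9463

α₁ = 0.946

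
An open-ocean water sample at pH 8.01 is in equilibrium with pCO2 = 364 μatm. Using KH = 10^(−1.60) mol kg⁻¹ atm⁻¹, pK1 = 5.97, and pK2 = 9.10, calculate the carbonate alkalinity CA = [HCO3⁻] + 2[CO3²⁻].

CA = 1.17 mmol/kg

[CO2*] = KH · pCO2 = 10^(−1.60) × 364×10^-6 = 9.143×10^-6 mol/kg
α₀ = 1/(1 + K1/[H⁺] + K1K2/[H⁺]²) = 1/(1 + 10^+2.04 + 10^+0.95) = 0.008364
DIC = [CO2*]/α₀ = 9.143×10^-6 / 0.008364 = 1.093 mmol/kg
CA = (α₁ + 2α₂)·DIC = (0.9171 + 2×0.07454) × 1.093 = 1.17 mmol/kg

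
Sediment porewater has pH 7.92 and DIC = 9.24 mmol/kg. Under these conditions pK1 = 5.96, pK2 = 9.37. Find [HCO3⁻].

α₁ = 1 / (1 + [H⁺]/K1 + K2/[H⁺]) = 1 / (1 + 10^-1.96 + 10^-1.45)
   = 1 / (1 + 0.010965 + 0.035481) = 1/1.0464 = 0.9556
[HCO3⁻] = α₁ × DIC = 0.9556 × 9.24 = 8.83 mmol/kg

[HCO3⁻] = 8.83 mmol/kg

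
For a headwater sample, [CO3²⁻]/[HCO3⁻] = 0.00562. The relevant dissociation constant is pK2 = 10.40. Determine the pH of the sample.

From K2 = [H⁺][CO3²⁻]/[HCO3⁻]:  pH = pK2 + log₁₀([CO3²⁻]/[HCO3⁻])
log₁₀(0.00562) = -2.250
pH = 10.40 + (-2.250) = 8.15

pH = 8.15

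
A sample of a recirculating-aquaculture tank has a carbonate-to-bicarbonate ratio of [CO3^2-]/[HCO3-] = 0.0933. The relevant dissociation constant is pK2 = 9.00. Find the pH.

From K2 = [H⁺][CO3^2-]/[HCO3-]:  pH = pK2 + log₁₀([CO3^2-]/[HCO3-])
log₁₀(0.0933) = -1.030
pH = 9.00 + (-1.030) = 7.97

pH = 7.97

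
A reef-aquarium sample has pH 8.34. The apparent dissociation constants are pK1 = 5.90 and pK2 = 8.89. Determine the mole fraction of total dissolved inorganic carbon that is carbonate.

α₂ = 0.219

α₂ = 1 / (1 + [H⁺]/K2 + [H⁺]²/(K1K2)) = 1 / (1 + 10^+0.55 + 10^-1.89)
   = 1 / (1 + 3.5481 + 0.012882) = 1/4.5610 = 0.2192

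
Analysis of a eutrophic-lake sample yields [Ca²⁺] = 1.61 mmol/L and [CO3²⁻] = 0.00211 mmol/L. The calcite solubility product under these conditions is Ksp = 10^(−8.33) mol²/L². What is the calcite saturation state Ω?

Ω = 0.726

Ksp = 10^(−8.33) = 4.677×10^-9
Ω = [Ca²⁺][CO3²⁻]/Ksp = (1.61×10^-3)(0.00211×10^-3) / 4.677×10^-9 = 0.726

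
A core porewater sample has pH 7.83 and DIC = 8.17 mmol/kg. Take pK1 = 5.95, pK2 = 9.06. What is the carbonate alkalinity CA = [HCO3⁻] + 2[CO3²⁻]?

CA = [HCO3⁻] + 2[CO3²⁻] = (α₁ + 2α₂)·DIC
At pH 7.83: [H⁺]/K1 = 10^-1.88 = 0.013183, K2/[H⁺] = 10^-1.23 = 0.058884
α₁ = 1/(1 + 0.013183 + 0.058884) = 1/1.0721 = 0.9328; α₂ = α₁·K2/[H⁺] = 0.05493
α₁ + 2α₂ = 1.0426
CA = 1.0426 × 8.17 = 8.52 mmol/kg

CA = 8.52 mmol/kg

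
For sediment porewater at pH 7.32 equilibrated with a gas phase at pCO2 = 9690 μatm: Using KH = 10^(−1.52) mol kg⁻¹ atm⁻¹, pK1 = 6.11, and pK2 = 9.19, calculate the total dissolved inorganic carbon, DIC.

[CO2*] = KH · pCO2 = 10^(−1.52) × 9690×10^-6 = 2.926×10^-4 mol/kg
α₀ = 1/(1 + K1/[H⁺] + K1K2/[H⁺]²) = 1/(1 + 10^+1.21 + 10^-0.66) = 0.05735
DIC = [CO2*]/α₀ = 2.926×10^-4 / 0.05735 = 5.10 mmol/kg

DIC = 5.10 mmol/kg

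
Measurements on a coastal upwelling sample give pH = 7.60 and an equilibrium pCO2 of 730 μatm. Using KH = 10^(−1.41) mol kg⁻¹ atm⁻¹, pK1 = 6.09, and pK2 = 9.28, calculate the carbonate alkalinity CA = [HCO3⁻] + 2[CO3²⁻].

CA = 0.957 mmol/kg

[CO2*] = KH · pCO2 = 10^(−1.41) × 730×10^-6 = 2.840×10^-5 mol/kg
α₀ = 1/(1 + K1/[H⁺] + K1K2/[H⁺]²) = 1/(1 + 10^+1.51 + 10^-0.17) = 0.02938
DIC = [CO2*]/α₀ = 2.840×10^-5 / 0.02938 = 0.9666 mmol/kg
CA = (α₁ + 2α₂)·DIC = (0.9508 + 2×0.01986) × 0.9666 = 0.957 mmol/kg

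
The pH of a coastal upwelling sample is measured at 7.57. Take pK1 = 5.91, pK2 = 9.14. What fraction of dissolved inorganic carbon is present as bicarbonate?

α₁ = 1 / (1 + [H⁺]/K1 + K2/[H⁺]) = 1 / (1 + 10^-1.66 + 10^-1.57)
   = 1 / (1 + 0.021878 + 0.026915) = 1/1.0488 = 0.9535

α₁ = 0.953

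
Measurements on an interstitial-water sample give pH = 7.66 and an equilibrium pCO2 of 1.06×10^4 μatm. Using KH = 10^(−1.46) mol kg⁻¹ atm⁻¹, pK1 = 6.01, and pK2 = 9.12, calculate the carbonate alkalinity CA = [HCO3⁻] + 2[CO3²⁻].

[CO2*] = KH · pCO2 = 10^(−1.46) × 1.06×10^4×10^-6 = 3.675×10^-4 mol/kg
α₀ = 1/(1 + K1/[H⁺] + K1K2/[H⁺]²) = 1/(1 + 10^+1.65 + 10^+0.19) = 0.02118
DIC = [CO2*]/α₀ = 3.675×10^-4 / 0.02118 = 17.35 mmol/kg
CA = (α₁ + 2α₂)·DIC = (0.9460 + 2×0.03280) × 17.35 = 17.6 mmol/kg

CA = 17.6 mmol/kg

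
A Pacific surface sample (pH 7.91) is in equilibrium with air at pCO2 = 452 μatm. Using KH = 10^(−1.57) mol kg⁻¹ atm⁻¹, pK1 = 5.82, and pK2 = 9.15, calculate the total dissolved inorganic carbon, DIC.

[CO2*] = KH · pCO2 = 10^(−1.57) × 452×10^-6 = 1.217×10^-5 mol/kg
α₀ = 1/(1 + K1/[H⁺] + K1K2/[H⁺]²) = 1/(1 + 10^+2.09 + 10^+0.85) = 0.007627
DIC = [CO2*]/α₀ = 1.217×10^-5 / 0.007627 = 1.60 mmol/kg

DIC = 1.60 mmol/kg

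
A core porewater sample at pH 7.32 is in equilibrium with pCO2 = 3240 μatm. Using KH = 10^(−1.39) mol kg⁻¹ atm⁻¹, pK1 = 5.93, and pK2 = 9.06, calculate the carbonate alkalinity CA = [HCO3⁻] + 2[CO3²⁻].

[CO2*] = KH · pCO2 = 10^(−1.39) × 3240×10^-6 = 1.320×10^-4 mol/kg
α₀ = 1/(1 + K1/[H⁺] + K1K2/[H⁺]²) = 1/(1 + 10^+1.39 + 10^-0.35) = 0.03847
DIC = [CO2*]/α₀ = 1.320×10^-4 / 0.03847 = 3.431 mmol/kg
CA = (α₁ + 2α₂)·DIC = (0.9443 + 2×0.01718) × 3.431 = 3.36 mmol/kg

CA = 3.36 mmol/kg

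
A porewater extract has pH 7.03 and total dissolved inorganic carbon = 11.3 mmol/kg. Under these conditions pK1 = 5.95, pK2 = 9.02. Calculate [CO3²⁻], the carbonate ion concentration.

[CO3²⁻] = 0.106 mmol/kg

α₂ = 1 / (1 + [H⁺]/K2 + [H⁺]²/(K1K2)) = 1 / (1 + 10^+1.99 + 10^+0.91)
   = 1 / (1 + 97.724 + 8.1283) = 1/106.85 = 0.009359
[CO3²⁻] = α₂ × DIC = 0.009359 × 11.3 = 0.106 mmol/kg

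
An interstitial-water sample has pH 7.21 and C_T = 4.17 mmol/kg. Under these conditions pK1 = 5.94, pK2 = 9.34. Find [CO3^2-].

[CO3²⁻] = 0.0291 mmol/kg

α₂ = 1 / (1 + [H⁺]/K2 + [H⁺]²/(K1K2)) = 1 / (1 + 10^+2.13 + 10^+0.86)
   = 1 / (1 + 134.90 + 7.2444) = 1/143.14 = 0.006986
[CO3²⁻] = α₂ × DIC = 0.006986 × 4.17 = 0.0291 mmol/kg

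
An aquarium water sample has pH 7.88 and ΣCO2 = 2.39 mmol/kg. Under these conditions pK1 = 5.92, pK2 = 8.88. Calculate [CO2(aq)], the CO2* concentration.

α₀ = 1 / (1 + K1/[H⁺] + K1K2/[H⁺]²) = 1 / (1 + 10^+1.96 + 10^+0.96)
   = 1 / (1 + 91.201 + 9.1201) = 1/101.32 = 0.009870
[CO2*] = α₀ × DIC = 0.009870 × 2.39 = 0.0236 mmol/kg

[CO2*] = 0.0236 mmol/kg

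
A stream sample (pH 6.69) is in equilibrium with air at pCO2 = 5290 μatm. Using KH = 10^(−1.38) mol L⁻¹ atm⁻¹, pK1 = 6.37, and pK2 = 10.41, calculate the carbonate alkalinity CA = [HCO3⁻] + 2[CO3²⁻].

[CO2*] = KH · pCO2 = 10^(−1.38) × 5290×10^-6 = 2.205×10^-4 mol/L
α₀ = 1/(1 + K1/[H⁺] + K1K2/[H⁺]²) = 1/(1 + 10^+0.32 + 10^-3.40) = 0.3237
DIC = [CO2*]/α₀ = 2.205×10^-4 / 0.3237 = 0.6814 mmol/L
CA = (α₁ + 2α₂)·DIC = (0.6762 + 2×0.0001289) × 0.6814 = 0.461 mmol/L

CA = 0.461 mmol/L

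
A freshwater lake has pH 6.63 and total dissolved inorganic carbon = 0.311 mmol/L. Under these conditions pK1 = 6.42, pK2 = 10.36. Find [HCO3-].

α₁ = 1 / (1 + [H⁺]/K1 + K2/[H⁺]) = 1 / (1 + 10^-0.21 + 10^-3.73)
   = 1 / (1 + 0.61660 + 0.00018621) = 1/1.6168 = 0.6185
[HCO3⁻] = α₁ × DIC = 0.6185 × 0.311 = 0.192 mmol/L

[HCO3⁻] = 0.192 mmol/L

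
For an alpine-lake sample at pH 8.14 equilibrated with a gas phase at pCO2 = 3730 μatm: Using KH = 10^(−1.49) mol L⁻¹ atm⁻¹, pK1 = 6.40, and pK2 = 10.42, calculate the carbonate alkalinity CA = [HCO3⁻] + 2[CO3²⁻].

[CO2*] = KH · pCO2 = 10^(−1.49) × 3730×10^-6 = 1.207×10^-4 mol/L
α₀ = 1/(1 + K1/[H⁺] + K1K2/[H⁺]²) = 1/(1 + 10^+1.74 + 10^-0.54) = 0.01778
DIC = [CO2*]/α₀ = 1.207×10^-4 / 0.01778 = 6.788 mmol/L
CA = (α₁ + 2α₂)·DIC = (0.9771 + 2×0.005128) × 6.788 = 6.70 mmol/L

CA = 6.70 mmol/L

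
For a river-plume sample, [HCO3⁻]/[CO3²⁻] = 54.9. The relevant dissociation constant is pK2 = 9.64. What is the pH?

pH = 7.90

From K2 = [H⁺][CO3²⁻]/[HCO3⁻]:  pH = pK2 − log₁₀([HCO3⁻]/[CO3²⁻])
log₁₀(54.9) = +1.740
pH = 9.64 − (+1.740) = 7.90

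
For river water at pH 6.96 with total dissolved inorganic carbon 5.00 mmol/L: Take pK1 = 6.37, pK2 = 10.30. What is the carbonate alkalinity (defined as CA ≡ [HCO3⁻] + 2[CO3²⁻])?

CA = 3.98 mmol/L

CA = [HCO3⁻] + 2[CO3²⁻] = (α₁ + 2α₂)·DIC
At pH 6.96: [H⁺]/K1 = 10^-0.59 = 0.25704, K2/[H⁺] = 10^-3.34 = 0.00045709
α₁ = 1/(1 + 0.25704 + 0.00045709) = 1/1.2575 = 0.7952; α₂ = α₁·K2/[H⁺] = 0.0003635
α₁ + 2α₂ = 0.7960
CA = 0.7960 × 5.00 = 3.98 mmol/L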